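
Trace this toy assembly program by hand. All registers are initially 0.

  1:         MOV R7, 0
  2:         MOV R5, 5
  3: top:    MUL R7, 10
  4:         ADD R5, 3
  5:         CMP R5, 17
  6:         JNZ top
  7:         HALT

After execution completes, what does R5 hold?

R7=0
R5=5
R7=0*10=0
R5=5+3=8
CMP R5, 17  (cmp 8,17)
JNZ top: taken
R7=0*10=0
R5=8+3=11
CMP R5, 17  (cmp 11,17)
JNZ top: taken
R7=0*10=0
R5=11+3=14
CMP R5, 17  (cmp 14,17)
JNZ top: taken
R7=0*10=0
R5=14+3=17
CMP R5, 17  (cmp 17,17)
JNZ top: not taken
halt.

17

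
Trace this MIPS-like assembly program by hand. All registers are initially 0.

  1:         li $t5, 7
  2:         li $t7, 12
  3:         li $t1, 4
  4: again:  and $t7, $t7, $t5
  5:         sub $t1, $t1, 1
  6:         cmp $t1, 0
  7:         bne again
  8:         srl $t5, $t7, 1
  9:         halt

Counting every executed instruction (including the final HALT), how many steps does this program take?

21

after li $t5, 7: $t5=7
after li $t7, 12: $t7=12
after li $t1, 4: $t1=4
after and $t7, $t7, $t5: $t7=12&7=4
after sub $t1, $t1, 1: $t1=4-1=3
cmp $t1, 0  (cmp 3,0)
bne again: taken
after and $t7, $t7, $t5: $t7=4&7=4
after sub $t1, $t1, 1: $t1=3-1=2
cmp $t1, 0  (cmp 2,0)
bne again: taken
after and $t7, $t7, $t5: $t7=4&7=4
after sub $t1, $t1, 1: $t1=2-1=1
cmp $t1, 0  (cmp 1,0)
bne again: taken
after and $t7, $t7, $t5: $t7=4&7=4
after sub $t1, $t1, 1: $t1=1-1=0
cmp $t1, 0  (cmp 0,0)
bne again: not taken
after srl $t5, $t7, 1: $t5=4>>1=2
halt.
Total executed instructions: 21.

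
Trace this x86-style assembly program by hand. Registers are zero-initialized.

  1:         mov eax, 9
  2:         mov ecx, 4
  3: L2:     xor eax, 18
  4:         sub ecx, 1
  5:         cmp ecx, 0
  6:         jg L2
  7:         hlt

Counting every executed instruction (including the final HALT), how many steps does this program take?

19

mov eax, 9 → eax=9
mov ecx, 4 → ecx=4
xor eax, 18 → eax=9^18=27
sub ecx, 1 → ecx=4-1=3
cmp ecx, 0  (cmp 3,0)
jg L2: taken
xor eax, 18 → eax=27^18=9
sub ecx, 1 → ecx=3-1=2
cmp ecx, 0  (cmp 2,0)
jg L2: taken
xor eax, 18 → eax=9^18=27
sub ecx, 1 → ecx=2-1=1
cmp ecx, 0  (cmp 1,0)
jg L2: taken
xor eax, 18 → eax=27^18=9
sub ecx, 1 → ecx=1-1=0
cmp ecx, 0  (cmp 0,0)
jg L2: not taken
halt.
Total executed instructions: 19.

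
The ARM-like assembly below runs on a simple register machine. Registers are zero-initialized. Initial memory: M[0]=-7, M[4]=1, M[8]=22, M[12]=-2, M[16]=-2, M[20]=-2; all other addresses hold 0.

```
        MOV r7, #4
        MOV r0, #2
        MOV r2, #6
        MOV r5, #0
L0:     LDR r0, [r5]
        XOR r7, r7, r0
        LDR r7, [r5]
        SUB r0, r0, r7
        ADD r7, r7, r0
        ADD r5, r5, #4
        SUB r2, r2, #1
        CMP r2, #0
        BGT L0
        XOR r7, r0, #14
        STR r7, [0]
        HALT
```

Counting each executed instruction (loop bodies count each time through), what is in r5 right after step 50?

r7=4
r0=2
r2=6
r5=0
r0=M[0]=-7
r7=4^(-7)=-3
r7=M[0]=-7
r0=(-7)-(-7)=0
r7=(-7)+0=-7
r5=0+4=4
r2=6-1=5
CMP r2, #0  (cmp 5,0)
BGT L0: taken
r0=M[4]=1
r7=(-7)^1=-8
r7=M[4]=1
r0=1-1=0
r7=1+0=1
r5=4+4=8
r2=5-1=4
CMP r2, #0  (cmp 4,0)
BGT L0: taken
r0=M[8]=22
r7=1^22=23
r7=M[8]=22
r0=22-22=0
r7=22+0=22
r5=8+4=12
r2=4-1=3
CMP r2, #0  (cmp 3,0)
BGT L0: taken
r0=M[12]=-2
r7=22^(-2)=-24
r7=M[12]=-2
r0=(-2)-(-2)=0
r7=(-2)+0=-2
r5=12+4=16
r2=3-1=2
CMP r2, #0  (cmp 2,0)
BGT L0: taken
r0=M[16]=-2
r7=(-2)^(-2)=0
r7=M[16]=-2
r0=(-2)-(-2)=0
r7=(-2)+0=-2
r5=16+4=20
r2=2-1=1
CMP r2, #0  (cmp 1,0)
BGT L0: taken
r0=M[20]=-2
After step 50: r5 = 20.

20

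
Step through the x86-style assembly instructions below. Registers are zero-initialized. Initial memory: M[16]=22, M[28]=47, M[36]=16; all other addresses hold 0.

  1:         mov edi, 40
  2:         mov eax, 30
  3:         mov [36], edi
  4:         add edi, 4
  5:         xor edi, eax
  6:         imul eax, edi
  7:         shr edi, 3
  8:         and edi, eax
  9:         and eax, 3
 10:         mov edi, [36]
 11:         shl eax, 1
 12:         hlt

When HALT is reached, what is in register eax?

0

edi=40
eax=30
mov [36], edi → M[36]=40
edi=40+4=44
edi=44^30=50
eax=30*50=1500
edi=50>>3=6
edi=6&1500=4
eax=1500&3=0
edi=M[36]=40
eax=0<<1=0
halt.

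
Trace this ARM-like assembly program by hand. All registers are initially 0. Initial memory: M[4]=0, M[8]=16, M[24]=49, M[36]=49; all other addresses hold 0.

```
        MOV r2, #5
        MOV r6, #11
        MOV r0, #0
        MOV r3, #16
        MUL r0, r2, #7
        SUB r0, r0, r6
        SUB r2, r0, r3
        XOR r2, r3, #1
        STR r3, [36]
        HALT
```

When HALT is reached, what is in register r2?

after MOV r2, #5: r2=5
after MOV r6, #11: r6=11
after MOV r0, #0: r0=0
after MOV r3, #16: r3=16
after MUL r0, r2, #7: r0=5*7=35
after SUB r0, r0, r6: r0=35-11=24
after SUB r2, r0, r3: r2=24-16=8
after XOR r2, r3, #1: r2=16^1=17
STR r3, [36] → M[36]=16
halt.

17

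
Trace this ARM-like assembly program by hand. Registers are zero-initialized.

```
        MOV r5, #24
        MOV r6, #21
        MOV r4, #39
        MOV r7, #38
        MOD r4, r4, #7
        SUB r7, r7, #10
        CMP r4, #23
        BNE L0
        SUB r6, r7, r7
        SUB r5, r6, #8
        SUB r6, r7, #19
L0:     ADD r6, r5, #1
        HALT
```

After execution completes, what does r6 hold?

25

MOV r5, #24 → r5=24
MOV r6, #21 → r6=21
MOV r4, #39 → r4=39
MOV r7, #38 → r7=38
MOD r4, r4, #7 → r4=39%7=4
SUB r7, r7, #10 → r7=38-10=28
CMP r4, #23  (cmp 4,23)
BNE L0: taken
ADD r6, r5, #1 → r6=24+1=25
halt.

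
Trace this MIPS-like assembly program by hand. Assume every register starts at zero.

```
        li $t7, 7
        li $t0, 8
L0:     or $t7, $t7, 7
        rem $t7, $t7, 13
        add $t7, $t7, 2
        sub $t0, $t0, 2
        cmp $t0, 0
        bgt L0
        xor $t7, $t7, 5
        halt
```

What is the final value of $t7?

1

li $t7, 7 → $t7=7
li $t0, 8 → $t0=8
or $t7, $t7, 7 → $t7=7|7=7
rem $t7, $t7, 13 → $t7=7%13=7
add $t7, $t7, 2 → $t7=7+2=9
sub $t0, $t0, 2 → $t0=8-2=6
cmp $t0, 0  (cmp 6,0)
bgt L0: taken
or $t7, $t7, 7 → $t7=9|7=15
rem $t7, $t7, 13 → $t7=15%13=2
add $t7, $t7, 2 → $t7=2+2=4
sub $t0, $t0, 2 → $t0=6-2=4
cmp $t0, 0  (cmp 4,0)
bgt L0: taken
or $t7, $t7, 7 → $t7=4|7=7
rem $t7, $t7, 13 → $t7=7%13=7
add $t7, $t7, 2 → $t7=7+2=9
sub $t0, $t0, 2 → $t0=4-2=2
cmp $t0, 0  (cmp 2,0)
bgt L0: taken
or $t7, $t7, 7 → $t7=9|7=15
rem $t7, $t7, 13 → $t7=15%13=2
add $t7, $t7, 2 → $t7=2+2=4
sub $t0, $t0, 2 → $t0=2-2=0
cmp $t0, 0  (cmp 0,0)
bgt L0: not taken
xor $t7, $t7, 5 → $t7=4^5=1
halt.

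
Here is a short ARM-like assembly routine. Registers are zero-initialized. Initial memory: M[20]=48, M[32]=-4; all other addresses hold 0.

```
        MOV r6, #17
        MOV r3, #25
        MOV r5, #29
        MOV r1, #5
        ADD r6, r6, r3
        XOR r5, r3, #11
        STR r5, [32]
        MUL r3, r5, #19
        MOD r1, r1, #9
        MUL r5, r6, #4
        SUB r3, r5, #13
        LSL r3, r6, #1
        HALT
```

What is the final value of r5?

168

after MOV r6, #17: r6=17
after MOV r3, #25: r3=25
after MOV r5, #29: r5=29
after MOV r1, #5: r1=5
after ADD r6, r6, r3: r6=17+25=42
after XOR r5, r3, #11: r5=25^11=18
STR r5, [32] → M[32]=18
after MUL r3, r5, #19: r3=18*19=342
after MOD r1, r1, #9: r1=5%9=5
after MUL r5, r6, #4: r5=42*4=168
after SUB r3, r5, #13: r3=168-13=155
after LSL r3, r6, #1: r3=42<<1=84
halt.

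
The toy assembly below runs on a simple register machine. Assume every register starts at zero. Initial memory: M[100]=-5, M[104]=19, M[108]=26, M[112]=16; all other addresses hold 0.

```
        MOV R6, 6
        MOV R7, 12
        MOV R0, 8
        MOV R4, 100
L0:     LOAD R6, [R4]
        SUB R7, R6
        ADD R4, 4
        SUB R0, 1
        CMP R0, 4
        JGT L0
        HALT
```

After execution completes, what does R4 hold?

116

after MOV R6, 6: R6=6
after MOV R7, 12: R7=12
after MOV R0, 8: R0=8
after MOV R4, 100: R4=100
after LOAD R6, [R4]: R6=M[100]=-5
after SUB R7, R6: R7=12-(-5)=17
after ADD R4, 4: R4=100+4=104
after SUB R0, 1: R0=8-1=7
CMP R0, 4  (cmp 7,4)
JGT L0: taken
after LOAD R6, [R4]: R6=M[104]=19
after SUB R7, R6: R7=17-19=-2
after ADD R4, 4: R4=104+4=108
after SUB R0, 1: R0=7-1=6
CMP R0, 4  (cmp 6,4)
JGT L0: taken
after LOAD R6, [R4]: R6=M[108]=26
after SUB R7, R6: R7=(-2)-26=-28
after ADD R4, 4: R4=108+4=112
after SUB R0, 1: R0=6-1=5
CMP R0, 4  (cmp 5,4)
JGT L0: taken
after LOAD R6, [R4]: R6=M[112]=16
after SUB R7, R6: R7=(-28)-16=-44
after ADD R4, 4: R4=112+4=116
after SUB R0, 1: R0=5-1=4
CMP R0, 4  (cmp 4,4)
JGT L0: not taken
halt.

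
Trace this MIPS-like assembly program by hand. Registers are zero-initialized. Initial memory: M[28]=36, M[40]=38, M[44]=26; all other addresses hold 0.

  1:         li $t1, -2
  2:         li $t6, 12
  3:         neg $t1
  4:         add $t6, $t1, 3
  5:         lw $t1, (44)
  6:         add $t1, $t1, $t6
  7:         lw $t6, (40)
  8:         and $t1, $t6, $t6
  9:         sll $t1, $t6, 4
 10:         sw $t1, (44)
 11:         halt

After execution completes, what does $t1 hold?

after li $t1, -2: $t1=-2
after li $t6, 12: $t6=12
after neg $t1: $t1=-(-2)=2
after add $t6, $t1, 3: $t6=2+3=5
after lw $t1, (44): $t1=M[44]=26
after add $t1, $t1, $t6: $t1=26+5=31
after lw $t6, (40): $t6=M[40]=38
after and $t1, $t6, $t6: $t1=38&38=38
after sll $t1, $t6, 4: $t1=38<<4=608
sw $t1, (44) → M[44]=608
halt.

608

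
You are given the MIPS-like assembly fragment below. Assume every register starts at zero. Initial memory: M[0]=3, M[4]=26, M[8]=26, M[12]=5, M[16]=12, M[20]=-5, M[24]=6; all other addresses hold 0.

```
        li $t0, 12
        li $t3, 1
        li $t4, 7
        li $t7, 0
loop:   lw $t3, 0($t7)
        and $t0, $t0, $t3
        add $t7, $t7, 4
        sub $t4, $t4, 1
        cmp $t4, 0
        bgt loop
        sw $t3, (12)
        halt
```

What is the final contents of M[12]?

6

li $t0, 12 → $t0=12
li $t3, 1 → $t3=1
li $t4, 7 → $t4=7
li $t7, 0 → $t7=0
lw $t3, 0($t7) → $t3=M[0]=3
and $t0, $t0, $t3 → $t0=12&3=0
add $t7, $t7, 4 → $t7=0+4=4
sub $t4, $t4, 1 → $t4=7-1=6
cmp $t4, 0  (cmp 6,0)
bgt loop: taken
lw $t3, 0($t7) → $t3=M[4]=26
and $t0, $t0, $t3 → $t0=0&26=0
add $t7, $t7, 4 → $t7=4+4=8
sub $t4, $t4, 1 → $t4=6-1=5
cmp $t4, 0  (cmp 5,0)
bgt loop: taken
lw $t3, 0($t7) → $t3=M[8]=26
and $t0, $t0, $t3 → $t0=0&26=0
add $t7, $t7, 4 → $t7=8+4=12
sub $t4, $t4, 1 → $t4=5-1=4
cmp $t4, 0  (cmp 4,0)
bgt loop: taken
lw $t3, 0($t7) → $t3=M[12]=5
and $t0, $t0, $t3 → $t0=0&5=0
add $t7, $t7, 4 → $t7=12+4=16
sub $t4, $t4, 1 → $t4=4-1=3
cmp $t4, 0  (cmp 3,0)
bgt loop: taken
lw $t3, 0($t7) → $t3=M[16]=12
and $t0, $t0, $t3 → $t0=0&12=0
add $t7, $t7, 4 → $t7=16+4=20
sub $t4, $t4, 1 → $t4=3-1=2
cmp $t4, 0  (cmp 2,0)
bgt loop: taken
lw $t3, 0($t7) → $t3=M[20]=-5
and $t0, $t0, $t3 → $t0=0&(-5)=0
add $t7, $t7, 4 → $t7=20+4=24
sub $t4, $t4, 1 → $t4=2-1=1
cmp $t4, 0  (cmp 1,0)
bgt loop: taken
lw $t3, 0($t7) → $t3=M[24]=6
and $t0, $t0, $t3 → $t0=0&6=0
add $t7, $t7, 4 → $t7=24+4=28
sub $t4, $t4, 1 → $t4=1-1=0
cmp $t4, 0  (cmp 0,0)
bgt loop: not taken
sw $t3, (12) → M[12]=6
halt.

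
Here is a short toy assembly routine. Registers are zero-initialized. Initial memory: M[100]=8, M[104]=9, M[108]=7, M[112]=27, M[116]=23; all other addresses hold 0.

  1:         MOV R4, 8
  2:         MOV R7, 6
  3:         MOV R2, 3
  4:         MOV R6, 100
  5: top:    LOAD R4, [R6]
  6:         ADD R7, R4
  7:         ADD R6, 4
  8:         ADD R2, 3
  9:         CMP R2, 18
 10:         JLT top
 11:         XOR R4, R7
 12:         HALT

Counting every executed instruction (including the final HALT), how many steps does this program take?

36

MOV R4, 8 → R4=8
MOV R7, 6 → R7=6
MOV R2, 3 → R2=3
MOV R6, 100 → R6=100
LOAD R4, [R6] → R4=M[100]=8
ADD R7, R4 → R7=6+8=14
ADD R6, 4 → R6=100+4=104
ADD R2, 3 → R2=3+3=6
CMP R2, 18  (cmp 6,18)
JLT top: taken
LOAD R4, [R6] → R4=M[104]=9
ADD R7, R4 → R7=14+9=23
ADD R6, 4 → R6=104+4=108
ADD R2, 3 → R2=6+3=9
CMP R2, 18  (cmp 9,18)
JLT top: taken
LOAD R4, [R6] → R4=M[108]=7
ADD R7, R4 → R7=23+7=30
ADD R6, 4 → R6=108+4=112
ADD R2, 3 → R2=9+3=12
CMP R2, 18  (cmp 12,18)
JLT top: taken
LOAD R4, [R6] → R4=M[112]=27
ADD R7, R4 → R7=30+27=57
ADD R6, 4 → R6=112+4=116
ADD R2, 3 → R2=12+3=15
CMP R2, 18  (cmp 15,18)
JLT top: taken
LOAD R4, [R6] → R4=M[116]=23
ADD R7, R4 → R7=57+23=80
ADD R6, 4 → R6=116+4=120
ADD R2, 3 → R2=15+3=18
CMP R2, 18  (cmp 18,18)
JLT top: not taken
XOR R4, R7 → R4=23^80=71
halt.
Total executed instructions: 36.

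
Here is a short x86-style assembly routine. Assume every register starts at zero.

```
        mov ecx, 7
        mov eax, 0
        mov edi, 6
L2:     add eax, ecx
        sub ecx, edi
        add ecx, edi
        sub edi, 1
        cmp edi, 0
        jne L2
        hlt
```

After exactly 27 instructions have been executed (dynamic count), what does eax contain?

ecx=7
eax=0
edi=6
eax=0+7=7
ecx=7-6=1
ecx=1+6=7
edi=6-1=5
cmp edi, 0  (cmp 5,0)
jne L2: taken
eax=7+7=14
ecx=7-5=2
ecx=2+5=7
edi=5-1=4
cmp edi, 0  (cmp 4,0)
jne L2: taken
eax=14+7=21
ecx=7-4=3
ecx=3+4=7
edi=4-1=3
cmp edi, 0  (cmp 3,0)
jne L2: taken
eax=21+7=28
ecx=7-3=4
ecx=4+3=7
edi=3-1=2
cmp edi, 0  (cmp 2,0)
jne L2: taken
After step 27: eax = 28.

28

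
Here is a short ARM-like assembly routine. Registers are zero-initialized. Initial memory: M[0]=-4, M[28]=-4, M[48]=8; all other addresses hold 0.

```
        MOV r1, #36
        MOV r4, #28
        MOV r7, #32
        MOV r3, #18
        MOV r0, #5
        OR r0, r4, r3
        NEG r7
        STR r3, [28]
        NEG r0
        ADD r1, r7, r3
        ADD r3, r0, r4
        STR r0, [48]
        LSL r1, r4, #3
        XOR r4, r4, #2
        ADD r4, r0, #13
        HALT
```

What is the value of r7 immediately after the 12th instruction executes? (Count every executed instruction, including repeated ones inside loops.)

-32

MOV r1, #36 → r1=36
MOV r4, #28 → r4=28
MOV r7, #32 → r7=32
MOV r3, #18 → r3=18
MOV r0, #5 → r0=5
OR r0, r4, r3 → r0=28|18=30
NEG r7 → r7=-(32)=-32
STR r3, [28] → M[28]=18
NEG r0 → r0=-(30)=-30
ADD r1, r7, r3 → r1=(-32)+18=-14
ADD r3, r0, r4 → r3=(-30)+28=-2
STR r0, [48] → M[48]=-30
After step 12: r7 = -32.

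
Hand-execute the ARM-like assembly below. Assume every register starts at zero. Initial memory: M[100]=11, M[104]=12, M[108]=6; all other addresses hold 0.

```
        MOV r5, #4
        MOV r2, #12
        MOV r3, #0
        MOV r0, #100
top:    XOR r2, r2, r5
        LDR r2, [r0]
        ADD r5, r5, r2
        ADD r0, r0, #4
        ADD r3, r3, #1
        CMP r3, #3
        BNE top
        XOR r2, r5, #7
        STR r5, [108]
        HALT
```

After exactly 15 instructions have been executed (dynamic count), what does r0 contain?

108

after MOV r5, #4: r5=4
after MOV r2, #12: r2=12
after MOV r3, #0: r3=0
after MOV r0, #100: r0=100
after XOR r2, r2, r5: r2=12^4=8
after LDR r2, [r0]: r2=M[100]=11
after ADD r5, r5, r2: r5=4+11=15
after ADD r0, r0, #4: r0=100+4=104
after ADD r3, r3, #1: r3=0+1=1
CMP r3, #3  (cmp 1,3)
BNE top: taken
after XOR r2, r2, r5: r2=11^15=4
after LDR r2, [r0]: r2=M[104]=12
after ADD r5, r5, r2: r5=15+12=27
after ADD r0, r0, #4: r0=104+4=108
After step 15: r0 = 108.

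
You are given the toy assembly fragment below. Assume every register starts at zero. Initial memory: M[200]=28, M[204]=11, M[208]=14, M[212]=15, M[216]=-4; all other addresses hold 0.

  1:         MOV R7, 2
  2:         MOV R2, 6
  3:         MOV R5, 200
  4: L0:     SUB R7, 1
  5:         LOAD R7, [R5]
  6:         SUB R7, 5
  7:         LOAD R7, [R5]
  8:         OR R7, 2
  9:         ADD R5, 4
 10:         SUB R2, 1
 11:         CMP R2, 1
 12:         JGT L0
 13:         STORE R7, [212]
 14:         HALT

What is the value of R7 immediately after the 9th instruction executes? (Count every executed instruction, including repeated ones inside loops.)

30

MOV R7, 2 → R7=2
MOV R2, 6 → R2=6
MOV R5, 200 → R5=200
SUB R7, 1 → R7=2-1=1
LOAD R7, [R5] → R7=M[200]=28
SUB R7, 5 → R7=28-5=23
LOAD R7, [R5] → R7=M[200]=28
OR R7, 2 → R7=28|2=30
ADD R5, 4 → R5=200+4=204
After step 9: R7 = 30.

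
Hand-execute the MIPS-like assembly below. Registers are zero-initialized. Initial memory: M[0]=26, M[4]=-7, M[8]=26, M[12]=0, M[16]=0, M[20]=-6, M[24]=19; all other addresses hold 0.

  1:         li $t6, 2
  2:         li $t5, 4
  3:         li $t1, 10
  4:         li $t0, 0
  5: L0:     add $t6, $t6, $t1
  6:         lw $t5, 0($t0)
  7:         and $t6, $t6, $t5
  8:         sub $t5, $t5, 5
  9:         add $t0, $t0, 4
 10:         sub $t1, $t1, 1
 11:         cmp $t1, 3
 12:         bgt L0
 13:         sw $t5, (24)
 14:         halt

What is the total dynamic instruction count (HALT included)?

li $t6, 2 → $t6=2
li $t5, 4 → $t5=4
li $t1, 10 → $t1=10
li $t0, 0 → $t0=0
add $t6, $t6, $t1 → $t6=2+10=12
lw $t5, 0($t0) → $t5=M[0]=26
and $t6, $t6, $t5 → $t6=12&26=8
sub $t5, $t5, 5 → $t5=26-5=21
add $t0, $t0, 4 → $t0=0+4=4
sub $t1, $t1, 1 → $t1=10-1=9
cmp $t1, 3  (cmp 9,3)
bgt L0: taken
add $t6, $t6, $t1 → $t6=8+9=17
lw $t5, 0($t0) → $t5=M[4]=-7
and $t6, $t6, $t5 → $t6=17&(-7)=17
sub $t5, $t5, 5 → $t5=(-7)-5=-12
add $t0, $t0, 4 → $t0=4+4=8
sub $t1, $t1, 1 → $t1=9-1=8
cmp $t1, 3  (cmp 8,3)
bgt L0: taken
add $t6, $t6, $t1 → $t6=17+8=25
lw $t5, 0($t0) → $t5=M[8]=26
and $t6, $t6, $t5 → $t6=25&26=24
sub $t5, $t5, 5 → $t5=26-5=21
add $t0, $t0, 4 → $t0=8+4=12
sub $t1, $t1, 1 → $t1=8-1=7
cmp $t1, 3  (cmp 7,3)
bgt L0: taken
add $t6, $t6, $t1 → $t6=24+7=31
lw $t5, 0($t0) → $t5=M[12]=0
and $t6, $t6, $t5 → $t6=31&0=0
sub $t5, $t5, 5 → $t5=0-5=-5
add $t0, $t0, 4 → $t0=12+4=16
sub $t1, $t1, 1 → $t1=7-1=6
cmp $t1, 3  (cmp 6,3)
bgt L0: taken
add $t6, $t6, $t1 → $t6=0+6=6
lw $t5, 0($t0) → $t5=M[16]=0
and $t6, $t6, $t5 → $t6=6&0=0
sub $t5, $t5, 5 → $t5=0-5=-5
add $t0, $t0, 4 → $t0=16+4=20
sub $t1, $t1, 1 → $t1=6-1=5
cmp $t1, 3  (cmp 5,3)
bgt L0: taken
add $t6, $t6, $t1 → $t6=0+5=5
lw $t5, 0($t0) → $t5=M[20]=-6
and $t6, $t6, $t5 → $t6=5&(-6)=0
sub $t5, $t5, 5 → $t5=(-6)-5=-11
add $t0, $t0, 4 → $t0=20+4=24
sub $t1, $t1, 1 → $t1=5-1=4
cmp $t1, 3  (cmp 4,3)
bgt L0: taken
add $t6, $t6, $t1 → $t6=0+4=4
lw $t5, 0($t0) → $t5=M[24]=19
and $t6, $t6, $t5 → $t6=4&19=0
sub $t5, $t5, 5 → $t5=19-5=14
add $t0, $t0, 4 → $t0=24+4=28
sub $t1, $t1, 1 → $t1=4-1=3
cmp $t1, 3  (cmp 3,3)
bgt L0: not taken
sw $t5, (24) → M[24]=14
halt.
Total executed instructions: 62.

62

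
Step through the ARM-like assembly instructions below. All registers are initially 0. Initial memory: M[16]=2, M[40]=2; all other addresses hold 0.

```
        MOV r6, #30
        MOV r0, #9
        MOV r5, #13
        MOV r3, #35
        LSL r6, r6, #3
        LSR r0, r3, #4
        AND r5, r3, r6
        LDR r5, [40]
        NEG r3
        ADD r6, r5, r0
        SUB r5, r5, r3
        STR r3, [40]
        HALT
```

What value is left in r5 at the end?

MOV r6, #30 → r6=30
MOV r0, #9 → r0=9
MOV r5, #13 → r5=13
MOV r3, #35 → r3=35
LSL r6, r6, #3 → r6=30<<3=240
LSR r0, r3, #4 → r0=35>>4=2
AND r5, r3, r6 → r5=35&240=32
LDR r5, [40] → r5=M[40]=2
NEG r3 → r3=-(35)=-35
ADD r6, r5, r0 → r6=2+2=4
SUB r5, r5, r3 → r5=2-(-35)=37
STR r3, [40] → M[40]=-35
halt.

37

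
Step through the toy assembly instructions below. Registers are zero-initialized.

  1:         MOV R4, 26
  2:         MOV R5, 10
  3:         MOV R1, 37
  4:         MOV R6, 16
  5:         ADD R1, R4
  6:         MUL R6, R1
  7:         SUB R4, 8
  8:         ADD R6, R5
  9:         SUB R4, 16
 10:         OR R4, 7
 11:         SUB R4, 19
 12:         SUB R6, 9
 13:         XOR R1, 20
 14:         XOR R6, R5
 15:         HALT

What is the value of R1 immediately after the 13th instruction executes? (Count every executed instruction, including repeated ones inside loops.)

MOV R4, 26 → R4=26
MOV R5, 10 → R5=10
MOV R1, 37 → R1=37
MOV R6, 16 → R6=16
ADD R1, R4 → R1=37+26=63
MUL R6, R1 → R6=16*63=1008
SUB R4, 8 → R4=26-8=18
ADD R6, R5 → R6=1008+10=1018
SUB R4, 16 → R4=18-16=2
OR R4, 7 → R4=2|7=7
SUB R4, 19 → R4=7-19=-12
SUB R6, 9 → R6=1018-9=1009
XOR R1, 20 → R1=63^20=43
After step 13: R1 = 43.

43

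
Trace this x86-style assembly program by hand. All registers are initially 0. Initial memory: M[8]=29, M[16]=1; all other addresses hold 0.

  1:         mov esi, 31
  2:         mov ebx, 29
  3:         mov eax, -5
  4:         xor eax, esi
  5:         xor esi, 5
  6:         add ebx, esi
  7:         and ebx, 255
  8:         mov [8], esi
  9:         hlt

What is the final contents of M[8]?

after mov esi, 31: esi=31
after mov ebx, 29: ebx=29
after mov eax, -5: eax=-5
after xor eax, esi: eax=(-5)^31=-28
after xor esi, 5: esi=31^5=26
after add ebx, esi: ebx=29+26=55
after and ebx, 255: ebx=55&255=55
mov [8], esi → M[8]=26
halt.

26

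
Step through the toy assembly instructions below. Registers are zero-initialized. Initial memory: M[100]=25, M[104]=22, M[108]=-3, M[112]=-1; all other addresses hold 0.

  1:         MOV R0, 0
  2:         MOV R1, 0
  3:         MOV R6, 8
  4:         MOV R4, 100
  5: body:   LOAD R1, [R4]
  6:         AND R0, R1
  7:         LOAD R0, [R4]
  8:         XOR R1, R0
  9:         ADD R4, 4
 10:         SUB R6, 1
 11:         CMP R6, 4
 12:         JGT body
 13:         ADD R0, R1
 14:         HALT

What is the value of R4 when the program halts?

116

R0=0
R1=0
R6=8
R4=100
R1=M[100]=25
R0=0&25=0
R0=M[100]=25
R1=25^25=0
R4=100+4=104
R6=8-1=7
CMP R6, 4  (cmp 7,4)
JGT body: taken
R1=M[104]=22
R0=25&22=16
R0=M[104]=22
R1=22^22=0
R4=104+4=108
R6=7-1=6
CMP R6, 4  (cmp 6,4)
JGT body: taken
R1=M[108]=-3
R0=22&(-3)=20
R0=M[108]=-3
R1=(-3)^(-3)=0
R4=108+4=112
R6=6-1=5
CMP R6, 4  (cmp 5,4)
JGT body: taken
R1=M[112]=-1
R0=(-3)&(-1)=-3
R0=M[112]=-1
R1=(-1)^(-1)=0
R4=112+4=116
R6=5-1=4
CMP R6, 4  (cmp 4,4)
JGT body: not taken
R0=(-1)+0=-1
halt.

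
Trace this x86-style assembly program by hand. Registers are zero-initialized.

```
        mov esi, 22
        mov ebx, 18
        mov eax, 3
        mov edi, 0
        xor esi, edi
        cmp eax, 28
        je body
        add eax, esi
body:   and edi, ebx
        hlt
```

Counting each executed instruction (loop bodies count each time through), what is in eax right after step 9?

25

mov esi, 22 → esi=22
mov ebx, 18 → ebx=18
mov eax, 3 → eax=3
mov edi, 0 → edi=0
xor esi, edi → esi=22^0=22
cmp eax, 28  (cmp 3,28)
je body: not taken
add eax, esi → eax=3+22=25
and edi, ebx → edi=0&18=0
After step 9: eax = 25.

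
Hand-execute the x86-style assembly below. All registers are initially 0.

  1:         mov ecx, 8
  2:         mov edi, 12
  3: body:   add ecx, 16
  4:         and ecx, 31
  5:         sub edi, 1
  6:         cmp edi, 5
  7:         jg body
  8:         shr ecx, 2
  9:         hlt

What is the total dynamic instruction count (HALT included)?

after mov ecx, 8: ecx=8
after mov edi, 12: edi=12
after add ecx, 16: ecx=8+16=24
after and ecx, 31: ecx=24&31=24
after sub edi, 1: edi=12-1=11
cmp edi, 5  (cmp 11,5)
jg body: taken
after add ecx, 16: ecx=24+16=40
after and ecx, 31: ecx=40&31=8
after sub edi, 1: edi=11-1=10
cmp edi, 5  (cmp 10,5)
jg body: taken
after add ecx, 16: ecx=8+16=24
after and ecx, 31: ecx=24&31=24
after sub edi, 1: edi=10-1=9
cmp edi, 5  (cmp 9,5)
jg body: taken
after add ecx, 16: ecx=24+16=40
after and ecx, 31: ecx=40&31=8
after sub edi, 1: edi=9-1=8
cmp edi, 5  (cmp 8,5)
jg body: taken
after add ecx, 16: ecx=8+16=24
after and ecx, 31: ecx=24&31=24
after sub edi, 1: edi=8-1=7
cmp edi, 5  (cmp 7,5)
jg body: taken
after add ecx, 16: ecx=24+16=40
after and ecx, 31: ecx=40&31=8
after sub edi, 1: edi=7-1=6
cmp edi, 5  (cmp 6,5)
jg body: taken
after add ecx, 16: ecx=8+16=24
after and ecx, 31: ecx=24&31=24
after sub edi, 1: edi=6-1=5
cmp edi, 5  (cmp 5,5)
jg body: not taken
after shr ecx, 2: ecx=24>>2=6
halt.
Total executed instructions: 39.

39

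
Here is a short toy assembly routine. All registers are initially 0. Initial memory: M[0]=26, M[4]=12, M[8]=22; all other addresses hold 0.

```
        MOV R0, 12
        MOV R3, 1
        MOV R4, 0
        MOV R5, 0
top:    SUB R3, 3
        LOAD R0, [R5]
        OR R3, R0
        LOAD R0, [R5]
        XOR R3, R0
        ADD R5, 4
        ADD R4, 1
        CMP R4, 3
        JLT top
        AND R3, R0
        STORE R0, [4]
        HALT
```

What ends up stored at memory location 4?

R0=12
R3=1
R4=0
R5=0
R3=1-3=-2
R0=M[0]=26
R3=(-2)|26=-2
R0=M[0]=26
R3=(-2)^26=-28
R5=0+4=4
R4=0+1=1
CMP R4, 3  (cmp 1,3)
JLT top: taken
R3=(-28)-3=-31
R0=M[4]=12
R3=(-31)|12=-19
R0=M[4]=12
R3=(-19)^12=-31
R5=4+4=8
R4=1+1=2
CMP R4, 3  (cmp 2,3)
JLT top: taken
R3=(-31)-3=-34
R0=M[8]=22
R3=(-34)|22=-34
R0=M[8]=22
R3=(-34)^22=-56
R5=8+4=12
R4=2+1=3
CMP R4, 3  (cmp 3,3)
JLT top: not taken
R3=(-56)&22=0
STORE R0, [4] → M[4]=22
halt.

22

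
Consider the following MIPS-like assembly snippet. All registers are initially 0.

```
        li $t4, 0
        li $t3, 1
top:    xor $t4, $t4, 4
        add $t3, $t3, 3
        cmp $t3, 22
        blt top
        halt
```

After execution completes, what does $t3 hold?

$t4=0
$t3=1
$t4=0^4=4
$t3=1+3=4
cmp $t3, 22  (cmp 4,22)
blt top: taken
$t4=4^4=0
$t3=4+3=7
cmp $t3, 22  (cmp 7,22)
blt top: taken
$t4=0^4=4
$t3=7+3=10
cmp $t3, 22  (cmp 10,22)
blt top: taken
$t4=4^4=0
$t3=10+3=13
cmp $t3, 22  (cmp 13,22)
blt top: taken
$t4=0^4=4
$t3=13+3=16
cmp $t3, 22  (cmp 16,22)
blt top: taken
$t4=4^4=0
$t3=16+3=19
cmp $t3, 22  (cmp 19,22)
blt top: taken
$t4=0^4=4
$t3=19+3=22
cmp $t3, 22  (cmp 22,22)
blt top: not taken
halt.

22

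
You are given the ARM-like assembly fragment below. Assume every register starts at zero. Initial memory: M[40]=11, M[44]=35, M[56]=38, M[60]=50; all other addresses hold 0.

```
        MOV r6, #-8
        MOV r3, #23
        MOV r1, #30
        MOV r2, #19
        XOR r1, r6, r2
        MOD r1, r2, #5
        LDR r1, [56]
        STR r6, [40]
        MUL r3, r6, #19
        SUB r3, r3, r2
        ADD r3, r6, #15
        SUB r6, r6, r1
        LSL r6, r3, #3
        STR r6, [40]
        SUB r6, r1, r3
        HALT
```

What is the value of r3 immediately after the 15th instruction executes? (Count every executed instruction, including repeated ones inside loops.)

MOV r6, #-8 → r6=-8
MOV r3, #23 → r3=23
MOV r1, #30 → r1=30
MOV r2, #19 → r2=19
XOR r1, r6, r2 → r1=(-8)^19=-21
MOD r1, r2, #5 → r1=19%5=4
LDR r1, [56] → r1=M[56]=38
STR r6, [40] → M[40]=-8
MUL r3, r6, #19 → r3=(-8)*19=-152
SUB r3, r3, r2 → r3=(-152)-19=-171
ADD r3, r6, #15 → r3=(-8)+15=7
SUB r6, r6, r1 → r6=(-8)-38=-46
LSL r6, r3, #3 → r6=7<<3=56
STR r6, [40] → M[40]=56
SUB r6, r1, r3 → r6=38-7=31
After step 15: r3 = 7.

7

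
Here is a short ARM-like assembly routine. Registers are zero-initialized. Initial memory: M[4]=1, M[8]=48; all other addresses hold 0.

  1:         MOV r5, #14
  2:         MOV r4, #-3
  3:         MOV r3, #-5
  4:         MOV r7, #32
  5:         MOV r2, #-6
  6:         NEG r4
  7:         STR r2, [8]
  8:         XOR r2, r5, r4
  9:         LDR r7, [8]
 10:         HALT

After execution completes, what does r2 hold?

r5=14
r4=-3
r3=-5
r7=32
r2=-6
r4=-(-3)=3
STR r2, [8] → M[8]=-6
r2=14^3=13
r7=M[8]=-6
halt.

13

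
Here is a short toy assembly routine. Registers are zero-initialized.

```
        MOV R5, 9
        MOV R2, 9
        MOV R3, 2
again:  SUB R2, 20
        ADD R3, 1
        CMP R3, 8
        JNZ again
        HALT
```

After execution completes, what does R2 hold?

MOV R5, 9 → R5=9
MOV R2, 9 → R2=9
MOV R3, 2 → R3=2
SUB R2, 20 → R2=9-20=-11
ADD R3, 1 → R3=2+1=3
CMP R3, 8  (cmp 3,8)
JNZ again: taken
SUB R2, 20 → R2=(-11)-20=-31
ADD R3, 1 → R3=3+1=4
CMP R3, 8  (cmp 4,8)
JNZ again: taken
SUB R2, 20 → R2=(-31)-20=-51
ADD R3, 1 → R3=4+1=5
CMP R3, 8  (cmp 5,8)
JNZ again: taken
SUB R2, 20 → R2=(-51)-20=-71
ADD R3, 1 → R3=5+1=6
CMP R3, 8  (cmp 6,8)
JNZ again: taken
SUB R2, 20 → R2=(-71)-20=-91
ADD R3, 1 → R3=6+1=7
CMP R3, 8  (cmp 7,8)
JNZ again: taken
SUB R2, 20 → R2=(-91)-20=-111
ADD R3, 1 → R3=7+1=8
CMP R3, 8  (cmp 8,8)
JNZ again: not taken
halt.

-111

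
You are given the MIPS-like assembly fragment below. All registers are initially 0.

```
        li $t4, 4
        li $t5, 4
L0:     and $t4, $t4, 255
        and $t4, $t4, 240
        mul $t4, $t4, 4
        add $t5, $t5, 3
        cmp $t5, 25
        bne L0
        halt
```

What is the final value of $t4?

0

li $t4, 4 → $t4=4
li $t5, 4 → $t5=4
and $t4, $t4, 255 → $t4=4&255=4
and $t4, $t4, 240 → $t4=4&240=0
mul $t4, $t4, 4 → $t4=0*4=0
add $t5, $t5, 3 → $t5=4+3=7
cmp $t5, 25  (cmp 7,25)
bne L0: taken
and $t4, $t4, 255 → $t4=0&255=0
and $t4, $t4, 240 → $t4=0&240=0
mul $t4, $t4, 4 → $t4=0*4=0
add $t5, $t5, 3 → $t5=7+3=10
cmp $t5, 25  (cmp 10,25)
bne L0: taken
and $t4, $t4, 255 → $t4=0&255=0
and $t4, $t4, 240 → $t4=0&240=0
mul $t4, $t4, 4 → $t4=0*4=0
add $t5, $t5, 3 → $t5=10+3=13
cmp $t5, 25  (cmp 13,25)
bne L0: taken
and $t4, $t4, 255 → $t4=0&255=0
and $t4, $t4, 240 → $t4=0&240=0
mul $t4, $t4, 4 → $t4=0*4=0
add $t5, $t5, 3 → $t5=13+3=16
cmp $t5, 25  (cmp 16,25)
bne L0: taken
and $t4, $t4, 255 → $t4=0&255=0
and $t4, $t4, 240 → $t4=0&240=0
mul $t4, $t4, 4 → $t4=0*4=0
add $t5, $t5, 3 → $t5=16+3=19
cmp $t5, 25  (cmp 19,25)
bne L0: taken
and $t4, $t4, 255 → $t4=0&255=0
and $t4, $t4, 240 → $t4=0&240=0
mul $t4, $t4, 4 → $t4=0*4=0
add $t5, $t5, 3 → $t5=19+3=22
cmp $t5, 25  (cmp 22,25)
bne L0: taken
and $t4, $t4, 255 → $t4=0&255=0
and $t4, $t4, 240 → $t4=0&240=0
mul $t4, $t4, 4 → $t4=0*4=0
add $t5, $t5, 3 → $t5=22+3=25
cmp $t5, 25  (cmp 25,25)
bne L0: not taken
halt.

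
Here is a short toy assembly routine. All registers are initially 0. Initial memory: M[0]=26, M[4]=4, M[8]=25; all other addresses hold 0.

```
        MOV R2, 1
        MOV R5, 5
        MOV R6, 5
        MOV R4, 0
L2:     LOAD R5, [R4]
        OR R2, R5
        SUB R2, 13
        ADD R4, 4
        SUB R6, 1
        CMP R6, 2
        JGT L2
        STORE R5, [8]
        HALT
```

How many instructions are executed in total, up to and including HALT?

after MOV R2, 1: R2=1
after MOV R5, 5: R5=5
after MOV R6, 5: R6=5
after MOV R4, 0: R4=0
after LOAD R5, [R4]: R5=M[0]=26
after OR R2, R5: R2=1|26=27
after SUB R2, 13: R2=27-13=14
after ADD R4, 4: R4=0+4=4
after SUB R6, 1: R6=5-1=4
CMP R6, 2  (cmp 4,2)
JGT L2: taken
after LOAD R5, [R4]: R5=M[4]=4
after OR R2, R5: R2=14|4=14
after SUB R2, 13: R2=14-13=1
after ADD R4, 4: R4=4+4=8
after SUB R6, 1: R6=4-1=3
CMP R6, 2  (cmp 3,2)
JGT L2: taken
after LOAD R5, [R4]: R5=M[8]=25
after OR R2, R5: R2=1|25=25
after SUB R2, 13: R2=25-13=12
after ADD R4, 4: R4=8+4=12
after SUB R6, 1: R6=3-1=2
CMP R6, 2  (cmp 2,2)
JGT L2: not taken
STORE R5, [8] → M[8]=25
halt.
Total executed instructions: 27.

27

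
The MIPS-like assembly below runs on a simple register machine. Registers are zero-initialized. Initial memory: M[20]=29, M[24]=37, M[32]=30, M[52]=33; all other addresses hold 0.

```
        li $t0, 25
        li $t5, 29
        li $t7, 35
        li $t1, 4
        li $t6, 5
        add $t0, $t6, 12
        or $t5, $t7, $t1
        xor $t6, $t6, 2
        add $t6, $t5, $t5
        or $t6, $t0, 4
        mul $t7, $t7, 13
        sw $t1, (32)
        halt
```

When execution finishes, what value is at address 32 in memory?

$t0=25
$t5=29
$t7=35
$t1=4
$t6=5
$t0=5+12=17
$t5=35|4=39
$t6=5^2=7
$t6=39+39=78
$t6=17|4=21
$t7=35*13=455
sw $t1, (32) → M[32]=4
halt.

4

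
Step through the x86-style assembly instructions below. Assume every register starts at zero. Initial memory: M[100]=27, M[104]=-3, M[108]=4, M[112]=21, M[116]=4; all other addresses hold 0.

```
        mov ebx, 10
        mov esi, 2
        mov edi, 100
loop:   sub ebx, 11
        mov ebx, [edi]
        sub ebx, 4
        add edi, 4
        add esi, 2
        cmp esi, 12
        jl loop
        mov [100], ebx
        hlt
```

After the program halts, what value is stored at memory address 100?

ebx=10
esi=2
edi=100
ebx=10-11=-1
ebx=M[100]=27
ebx=27-4=23
edi=100+4=104
esi=2+2=4
cmp esi, 12  (cmp 4,12)
jl loop: taken
ebx=23-11=12
ebx=M[104]=-3
ebx=(-3)-4=-7
edi=104+4=108
esi=4+2=6
cmp esi, 12  (cmp 6,12)
jl loop: taken
ebx=(-7)-11=-18
ebx=M[108]=4
ebx=4-4=0
edi=108+4=112
esi=6+2=8
cmp esi, 12  (cmp 8,12)
jl loop: taken
ebx=0-11=-11
ebx=M[112]=21
ebx=21-4=17
edi=112+4=116
esi=8+2=10
cmp esi, 12  (cmp 10,12)
jl loop: taken
ebx=17-11=6
ebx=M[116]=4
ebx=4-4=0
edi=116+4=120
esi=10+2=12
cmp esi, 12  (cmp 12,12)
jl loop: not taken
mov [100], ebx → M[100]=0
halt.

0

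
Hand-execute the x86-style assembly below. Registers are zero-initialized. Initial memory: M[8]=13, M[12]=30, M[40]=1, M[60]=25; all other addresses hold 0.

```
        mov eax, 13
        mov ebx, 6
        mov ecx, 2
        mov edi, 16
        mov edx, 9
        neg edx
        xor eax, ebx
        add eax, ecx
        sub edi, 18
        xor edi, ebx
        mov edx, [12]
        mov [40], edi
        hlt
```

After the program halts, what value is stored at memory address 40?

-8

eax=13
ebx=6
ecx=2
edi=16
edx=9
edx=-(9)=-9
eax=13^6=11
eax=11+2=13
edi=16-18=-2
edi=(-2)^6=-8
edx=M[12]=30
mov [40], edi → M[40]=-8
halt.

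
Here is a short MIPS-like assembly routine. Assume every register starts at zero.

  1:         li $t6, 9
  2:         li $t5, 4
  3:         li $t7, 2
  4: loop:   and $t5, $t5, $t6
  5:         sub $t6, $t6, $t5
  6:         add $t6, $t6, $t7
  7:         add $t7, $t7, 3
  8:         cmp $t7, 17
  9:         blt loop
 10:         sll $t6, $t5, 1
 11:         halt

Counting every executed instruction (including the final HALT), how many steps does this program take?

after li $t6, 9: $t6=9
after li $t5, 4: $t5=4
after li $t7, 2: $t7=2
after and $t5, $t5, $t6: $t5=4&9=0
after sub $t6, $t6, $t5: $t6=9-0=9
after add $t6, $t6, $t7: $t6=9+2=11
after add $t7, $t7, 3: $t7=2+3=5
cmp $t7, 17  (cmp 5,17)
blt loop: taken
after and $t5, $t5, $t6: $t5=0&11=0
after sub $t6, $t6, $t5: $t6=11-0=11
after add $t6, $t6, $t7: $t6=11+5=16
after add $t7, $t7, 3: $t7=5+3=8
cmp $t7, 17  (cmp 8,17)
blt loop: taken
after and $t5, $t5, $t6: $t5=0&16=0
after sub $t6, $t6, $t5: $t6=16-0=16
after add $t6, $t6, $t7: $t6=16+8=24
after add $t7, $t7, 3: $t7=8+3=11
cmp $t7, 17  (cmp 11,17)
blt loop: taken
after and $t5, $t5, $t6: $t5=0&24=0
after sub $t6, $t6, $t5: $t6=24-0=24
after add $t6, $t6, $t7: $t6=24+11=35
after add $t7, $t7, 3: $t7=11+3=14
cmp $t7, 17  (cmp 14,17)
blt loop: taken
after and $t5, $t5, $t6: $t5=0&35=0
after sub $t6, $t6, $t5: $t6=35-0=35
after add $t6, $t6, $t7: $t6=35+14=49
after add $t7, $t7, 3: $t7=14+3=17
cmp $t7, 17  (cmp 17,17)
blt loop: not taken
after sll $t6, $t5, 1: $t6=0<<1=0
halt.
Total executed instructions: 35.

35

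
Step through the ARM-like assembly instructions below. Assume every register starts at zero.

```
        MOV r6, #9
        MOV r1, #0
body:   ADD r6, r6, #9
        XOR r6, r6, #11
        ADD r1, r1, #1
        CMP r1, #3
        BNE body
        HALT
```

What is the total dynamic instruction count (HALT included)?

18

MOV r6, #9 → r6=9
MOV r1, #0 → r1=0
ADD r6, r6, #9 → r6=9+9=18
XOR r6, r6, #11 → r6=18^11=25
ADD r1, r1, #1 → r1=0+1=1
CMP r1, #3  (cmp 1,3)
BNE body: taken
ADD r6, r6, #9 → r6=25+9=34
XOR r6, r6, #11 → r6=34^11=41
ADD r1, r1, #1 → r1=1+1=2
CMP r1, #3  (cmp 2,3)
BNE body: taken
ADD r6, r6, #9 → r6=41+9=50
XOR r6, r6, #11 → r6=50^11=57
ADD r1, r1, #1 → r1=2+1=3
CMP r1, #3  (cmp 3,3)
BNE body: not taken
halt.
Total executed instructions: 18.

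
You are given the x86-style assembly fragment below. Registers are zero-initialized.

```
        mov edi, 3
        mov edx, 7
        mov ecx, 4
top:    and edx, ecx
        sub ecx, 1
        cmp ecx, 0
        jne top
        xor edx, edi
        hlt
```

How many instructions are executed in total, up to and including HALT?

edi=3
edx=7
ecx=4
edx=7&4=4
ecx=4-1=3
cmp ecx, 0  (cmp 3,0)
jne top: taken
edx=4&3=0
ecx=3-1=2
cmp ecx, 0  (cmp 2,0)
jne top: taken
edx=0&2=0
ecx=2-1=1
cmp ecx, 0  (cmp 1,0)
jne top: taken
edx=0&1=0
ecx=1-1=0
cmp ecx, 0  (cmp 0,0)
jne top: not taken
edx=0^3=3
halt.
Total executed instructions: 21.

21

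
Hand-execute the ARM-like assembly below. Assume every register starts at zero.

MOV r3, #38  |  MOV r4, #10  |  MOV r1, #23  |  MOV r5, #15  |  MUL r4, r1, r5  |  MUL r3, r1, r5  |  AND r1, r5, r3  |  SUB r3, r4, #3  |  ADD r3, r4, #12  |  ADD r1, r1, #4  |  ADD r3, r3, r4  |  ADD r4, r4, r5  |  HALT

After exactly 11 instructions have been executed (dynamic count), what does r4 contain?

345

r3=38
r4=10
r1=23
r5=15
r4=23*15=345
r3=23*15=345
r1=15&345=9
r3=345-3=342
r3=345+12=357
r1=9+4=13
r3=357+345=702
After step 11: r4 = 345.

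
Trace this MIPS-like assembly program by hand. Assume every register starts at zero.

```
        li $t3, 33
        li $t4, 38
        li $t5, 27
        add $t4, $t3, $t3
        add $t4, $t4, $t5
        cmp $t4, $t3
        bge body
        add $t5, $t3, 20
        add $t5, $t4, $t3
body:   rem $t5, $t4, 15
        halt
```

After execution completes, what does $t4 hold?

93

li $t3, 33 → $t3=33
li $t4, 38 → $t4=38
li $t5, 27 → $t5=27
add $t4, $t3, $t3 → $t4=33+33=66
add $t4, $t4, $t5 → $t4=66+27=93
cmp $t4, $t3  (cmp 93,33)
bge body: taken
rem $t5, $t4, 15 → $t5=93%15=3
halt.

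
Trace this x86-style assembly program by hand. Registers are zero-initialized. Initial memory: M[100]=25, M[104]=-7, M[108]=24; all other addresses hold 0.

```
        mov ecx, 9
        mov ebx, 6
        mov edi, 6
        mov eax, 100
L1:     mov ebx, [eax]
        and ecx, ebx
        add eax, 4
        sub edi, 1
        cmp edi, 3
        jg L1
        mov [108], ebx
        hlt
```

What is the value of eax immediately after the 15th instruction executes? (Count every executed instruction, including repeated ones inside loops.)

108

ecx=9
ebx=6
edi=6
eax=100
ebx=M[100]=25
ecx=9&25=9
eax=100+4=104
edi=6-1=5
cmp edi, 3  (cmp 5,3)
jg L1: taken
ebx=M[104]=-7
ecx=9&(-7)=9
eax=104+4=108
edi=5-1=4
cmp edi, 3  (cmp 4,3)
After step 15: eax = 108.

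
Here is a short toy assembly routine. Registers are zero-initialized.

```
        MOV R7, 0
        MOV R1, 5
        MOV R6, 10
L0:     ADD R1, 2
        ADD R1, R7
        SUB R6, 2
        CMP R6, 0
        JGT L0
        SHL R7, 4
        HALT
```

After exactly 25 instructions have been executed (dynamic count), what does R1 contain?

15

MOV R7, 0 → R7=0
MOV R1, 5 → R1=5
MOV R6, 10 → R6=10
ADD R1, 2 → R1=5+2=7
ADD R1, R7 → R1=7+0=7
SUB R6, 2 → R6=10-2=8
CMP R6, 0  (cmp 8,0)
JGT L0: taken
ADD R1, 2 → R1=7+2=9
ADD R1, R7 → R1=9+0=9
SUB R6, 2 → R6=8-2=6
CMP R6, 0  (cmp 6,0)
JGT L0: taken
ADD R1, 2 → R1=9+2=11
ADD R1, R7 → R1=11+0=11
SUB R6, 2 → R6=6-2=4
CMP R6, 0  (cmp 4,0)
JGT L0: taken
ADD R1, 2 → R1=11+2=13
ADD R1, R7 → R1=13+0=13
SUB R6, 2 → R6=4-2=2
CMP R6, 0  (cmp 2,0)
JGT L0: taken
ADD R1, 2 → R1=13+2=15
ADD R1, R7 → R1=15+0=15
After step 25: R1 = 15.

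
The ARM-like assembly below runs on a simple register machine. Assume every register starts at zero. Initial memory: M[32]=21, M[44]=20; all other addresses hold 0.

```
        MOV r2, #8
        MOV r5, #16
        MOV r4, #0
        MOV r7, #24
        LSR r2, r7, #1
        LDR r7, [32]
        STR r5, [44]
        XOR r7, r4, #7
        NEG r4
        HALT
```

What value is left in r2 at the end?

after MOV r2, #8: r2=8
after MOV r5, #16: r5=16
after MOV r4, #0: r4=0
after MOV r7, #24: r7=24
after LSR r2, r7, #1: r2=24>>1=12
after LDR r7, [32]: r7=M[32]=21
STR r5, [44] → M[44]=16
after XOR r7, r4, #7: r7=0^7=7
after NEG r4: r4=-(0)=0
halt.

12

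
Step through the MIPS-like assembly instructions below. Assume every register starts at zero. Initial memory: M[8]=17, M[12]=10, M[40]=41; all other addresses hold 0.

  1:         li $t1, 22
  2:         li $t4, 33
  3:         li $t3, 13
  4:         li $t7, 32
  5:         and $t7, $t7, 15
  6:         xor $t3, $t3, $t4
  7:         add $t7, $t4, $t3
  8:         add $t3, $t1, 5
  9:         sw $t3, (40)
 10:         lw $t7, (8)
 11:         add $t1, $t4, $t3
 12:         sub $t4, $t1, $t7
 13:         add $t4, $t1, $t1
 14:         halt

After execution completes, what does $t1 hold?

li $t1, 22 → $t1=22
li $t4, 33 → $t4=33
li $t3, 13 → $t3=13
li $t7, 32 → $t7=32
and $t7, $t7, 15 → $t7=32&15=0
xor $t3, $t3, $t4 → $t3=13^33=44
add $t7, $t4, $t3 → $t7=33+44=77
add $t3, $t1, 5 → $t3=22+5=27
sw $t3, (40) → M[40]=27
lw $t7, (8) → $t7=M[8]=17
add $t1, $t4, $t3 → $t1=33+27=60
sub $t4, $t1, $t7 → $t4=60-17=43
add $t4, $t1, $t1 → $t4=60+60=120
halt.

60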